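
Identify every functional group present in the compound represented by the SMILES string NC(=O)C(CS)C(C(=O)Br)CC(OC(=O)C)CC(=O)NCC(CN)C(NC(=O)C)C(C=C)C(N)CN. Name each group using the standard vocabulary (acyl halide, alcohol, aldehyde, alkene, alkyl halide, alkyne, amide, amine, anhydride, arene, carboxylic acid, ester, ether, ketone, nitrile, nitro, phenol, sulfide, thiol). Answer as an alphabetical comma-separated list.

–C(=O)NH2: carbonyl C bonded to C and to N → amide (the N is not a separate amine).
pendant –CH2SH → thiol.
pendant –C(=O)X: carbonyl C bonded to C and halogen → acyl halide.
pendant –OC(=O)CH3: an acyloxy group → ester.
–C(=O)–N– linkage → amide (the N is not an amine).
pendant –CH2NH2: N on sp³ C, no adjacent C=O → amine.
pendant –NHC(=O)CH3: N bonded to a carbonyl → amide (not amine).
pendant –CH=CH2: C=C double bond → alkene.
–NH2 on an sp³ carbon with no adjacent C=O → amine.
–NH2 on an sp³ carbon with no adjacent C=O → amine.

acyl halide, alkene, amide, amine, ester, thiol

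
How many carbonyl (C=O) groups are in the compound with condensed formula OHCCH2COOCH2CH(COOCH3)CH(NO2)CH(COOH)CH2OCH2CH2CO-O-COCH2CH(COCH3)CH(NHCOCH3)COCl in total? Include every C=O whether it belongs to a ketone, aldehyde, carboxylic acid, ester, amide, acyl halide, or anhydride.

OHC: aldehyde, 1 C=O (running total 1).
CH2COOCH2: ester, 1 C=O (running total 2).
CH(COOCH3): ester, 1 C=O (running total 3).
CH(COOH): carboxylic acid, 1 C=O (running total 4).
CH2CO-O-COCH2: anhydride, 2 C=O (running total 6).
CH(COCH3): ketone, 1 C=O (running total 7).
CH(NHCOCH3): amide, 1 C=O (running total 8).
COCl: acyl halide, 1 C=O (running total 9).

9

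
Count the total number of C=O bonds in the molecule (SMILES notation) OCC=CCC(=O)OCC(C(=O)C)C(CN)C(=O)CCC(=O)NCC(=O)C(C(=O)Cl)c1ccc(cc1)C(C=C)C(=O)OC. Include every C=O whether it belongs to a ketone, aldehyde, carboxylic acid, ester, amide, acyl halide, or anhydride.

7

CH2COOCH2: ester, 1 C=O (running total 1).
CH(COCH3): ketone, 1 C=O (running total 2).
CO: ketone, 1 C=O (running total 3).
CH2CONHCH2: amide, 1 C=O (running total 4).
CO: ketone, 1 C=O (running total 5).
CH(COCl): acyl halide, 1 C=O (running total 6).
COOCH3: ester, 1 C=O (running total 7).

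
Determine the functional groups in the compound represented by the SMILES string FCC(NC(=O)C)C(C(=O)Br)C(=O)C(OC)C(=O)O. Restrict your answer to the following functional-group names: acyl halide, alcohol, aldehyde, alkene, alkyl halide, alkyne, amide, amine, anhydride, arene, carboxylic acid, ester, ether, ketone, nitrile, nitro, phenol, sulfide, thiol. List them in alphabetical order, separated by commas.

Taking each segment in turn:
  FCH2: halogen on an sp³ carbon → alkyl halide.
  CH(NHCOCH3): pendant –NHC(=O)CH3: N bonded to a carbonyl → amide (not amine).
  CH(COBr): pendant –C(=O)X: carbonyl C bonded to C and halogen → acyl halide.
  CO: –C(=O)– with carbon on both sides → ketone.
  CH(OCH3): pendant –OCH3: C–O–C with sp³ C, no adjacent C=O → ether.
  COOH: –COOH: carbonyl C bonded to –OH and C → carboxylic acid (the –OH is not a separate alcohol).

acyl halide, alkyl halide, amide, carboxylic acid, ether, ketone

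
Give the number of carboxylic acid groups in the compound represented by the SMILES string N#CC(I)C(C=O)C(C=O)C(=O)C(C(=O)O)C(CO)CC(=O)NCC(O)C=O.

1

N≡C–: carbon triple-bonded to nitrogen → nitrile.
halogen on an sp³ carbon → alkyl halide.
pendant –CHO: carbonyl C bonded to C and H → aldehyde.
pendant –CHO: carbonyl C bonded to C and H → aldehyde.
–C(=O)– with carbon on both sides → ketone.
pendant –COOH: carbonyl C bonded to C and –OH → carboxylic acid.
pendant –CH2OH on an sp³ backbone C → alcohol.
–C(=O)–N– linkage → amide (the N is not an amine).
–OH on an sp³ carbon → alcohol (secondary).
terminal –CHO: carbonyl C bonded to H and C → aldehyde.
Carboxylic acid appears at: CH(COOH) → 1.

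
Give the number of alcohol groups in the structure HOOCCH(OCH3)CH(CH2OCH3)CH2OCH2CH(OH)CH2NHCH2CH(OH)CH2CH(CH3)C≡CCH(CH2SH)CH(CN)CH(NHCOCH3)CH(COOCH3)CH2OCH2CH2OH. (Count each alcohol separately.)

Reading the structure from left to right:
  HOOC: –COOH: carbonyl C bonded to –OH and C → carboxylic acid (the –OH is not a separate alcohol).
  CH(OCH3): pendant –OCH3: C–O–C with sp³ C, no adjacent C=O → ether.
  CH(CH2OCH3): pendant –CH2OCH3: C–O–C linkage → ether.
  CH2OCH2: C–O–C with sp³ carbons on both sides and no adjacent C=O → ether.
  CH(OH): –OH on an sp³ carbon → alcohol (secondary).
  CH2NHCH2: C–N–C with sp³ carbons and no adjacent C=O → amine (secondary).
  CH(OH): –OH on an sp³ carbon → alcohol (secondary).
  C≡C: C≡C triple bond → alkyne.
  CH(CH2SH): pendant –CH2SH → thiol.
  CH(CN): pendant –C≡N: nitrile.
  CH(NHCOCH3): pendant –NHC(=O)CH3: N bonded to a carbonyl → amide (not amine).
  CH(COOCH3): pendant –COOCH3: carbonyl C bonded to C and –OCH3 → ester.
  CH2OCH2: C–O–C with sp³ carbons on both sides and no adjacent C=O → ether.
  CH2OH: –OH on an sp³ carbon → alcohol.
Alcohol appears at: CH(OH), CH(OH), CH2OH → 3.

3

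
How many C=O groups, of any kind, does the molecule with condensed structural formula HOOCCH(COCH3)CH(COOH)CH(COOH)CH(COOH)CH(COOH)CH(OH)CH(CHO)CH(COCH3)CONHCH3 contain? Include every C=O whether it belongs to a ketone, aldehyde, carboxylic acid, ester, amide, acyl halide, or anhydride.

9

HOOC: carboxylic acid, 1 C=O (running total 1).
CH(COCH3): ketone, 1 C=O (running total 2).
CH(COOH): carboxylic acid, 1 C=O (running total 3).
CH(COOH): carboxylic acid, 1 C=O (running total 4).
CH(COOH): carboxylic acid, 1 C=O (running total 5).
CH(COOH): carboxylic acid, 1 C=O (running total 6).
CH(CHO): aldehyde, 1 C=O (running total 7).
CH(COCH3): ketone, 1 C=O (running total 8).
CONHCH3: amide, 1 C=O (running total 9).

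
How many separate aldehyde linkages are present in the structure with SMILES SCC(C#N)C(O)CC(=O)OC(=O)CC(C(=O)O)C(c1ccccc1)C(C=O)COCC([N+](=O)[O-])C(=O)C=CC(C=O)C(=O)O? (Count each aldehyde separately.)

2

Taking each segment in turn:
  HSCH2: –SH on an sp³ carbon → thiol.
  CH(CN): pendant –C≡N: nitrile.
  CH(OH): –OH on an sp³ carbon → alcohol (secondary).
  CH2CO-O-COCH2: two acyl groups sharing one oxygen, –C(=O)–O–C(=O)– → anhydride.
  CH(COOH): pendant –COOH: carbonyl C bonded to C and –OH → carboxylic acid.
  CH(C6H5): pendant –C6H5: benzene ring → arene.
  CH(CHO): pendant –CHO: carbonyl C bonded to C and H → aldehyde.
  CH2OCH2: C–O–C with sp³ carbons on both sides and no adjacent C=O → ether.
  CH(NO2): –NO2 on an sp³ carbon → nitro (the N=O is not a carbonyl).
  CO: –C(=O)– with carbon on both sides → ketone.
  CH=CH: C=C double bond → alkene.
  CH(CHO): pendant –CHO: carbonyl C bonded to C and H → aldehyde.
  COOH: –COOH: carbonyl C bonded to –OH and C → carboxylic acid (the –OH is not a separate alcohol).
Aldehyde appears at: CH(CHO), CH(CHO) → 2.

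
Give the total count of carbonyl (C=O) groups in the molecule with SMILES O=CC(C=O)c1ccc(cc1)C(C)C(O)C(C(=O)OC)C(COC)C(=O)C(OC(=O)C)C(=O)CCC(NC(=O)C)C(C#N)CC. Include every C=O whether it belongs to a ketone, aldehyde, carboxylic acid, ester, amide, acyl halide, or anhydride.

7

OHC: aldehyde, 1 C=O (running total 1).
CH(CHO): aldehyde, 1 C=O (running total 2).
CH(COOCH3): ester, 1 C=O (running total 3).
CO: ketone, 1 C=O (running total 4).
CH(OCOCH3): ester, 1 C=O (running total 5).
CO: ketone, 1 C=O (running total 6).
CH(NHCOCH3): amide, 1 C=O (running total 7).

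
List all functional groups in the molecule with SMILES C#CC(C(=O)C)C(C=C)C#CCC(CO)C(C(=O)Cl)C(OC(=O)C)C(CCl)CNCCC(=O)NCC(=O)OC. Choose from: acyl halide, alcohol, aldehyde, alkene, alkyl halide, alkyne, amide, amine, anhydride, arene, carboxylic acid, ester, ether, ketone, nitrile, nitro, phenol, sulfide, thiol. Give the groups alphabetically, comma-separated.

acyl halide, alcohol, alkene, alkyl halide, alkyne, amide, amine, ester, ketone

Working along the chain:
  HC≡C: C≡C triple bond → alkyne.
  CH(COCH3): pendant –COCH3: carbonyl C bonded to two carbons → ketone.
  CH(CH=CH2): pendant –CH=CH2: C=C double bond → alkene.
  C≡C: C≡C triple bond → alkyne.
  CH(CH2OH): pendant –CH2OH on an sp³ backbone C → alcohol.
  CH(COCl): pendant –C(=O)X: carbonyl C bonded to C and halogen → acyl halide.
  CH(OCOCH3): pendant –OC(=O)CH3: an acyloxy group → ester.
  CH(CH2Cl): pendant –CH2X: halogen on sp³ carbon → alkyl halide.
  CH2NHCH2: C–N–C with sp³ carbons and no adjacent C=O → amine (secondary).
  CH2CONHCH2: –C(=O)–N– linkage → amide (the N is not an amine).
  COOCH3: –C(=O)OCH3: carbonyl C bonded to C and to –OCH3 → ester (not ketone + ether).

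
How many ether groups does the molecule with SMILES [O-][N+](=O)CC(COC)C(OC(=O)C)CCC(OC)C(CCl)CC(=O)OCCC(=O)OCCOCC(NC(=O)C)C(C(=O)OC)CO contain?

Taking each segment in turn:
  O2NCH2: –NO2 on carbon → nitro group.
  CH(CH2OCH3): pendant –CH2OCH3: C–O–C linkage → ether.
  CH(OCOCH3): pendant –OC(=O)CH3: an acyloxy group → ester.
  CH(OCH3): pendant –OCH3: C–O–C with sp³ C, no adjacent C=O → ether.
  CH(CH2Cl): pendant –CH2X: halogen on sp³ carbon → alkyl halide.
  CH2COOCH2: –C(=O)–O–C with C on the carbonyl side → ester.
  CH2COOCH2: –C(=O)–O–C with C on the carbonyl side → ester.
  CH2OCH2: C–O–C with sp³ carbons on both sides and no adjacent C=O → ether.
  CH(NHCOCH3): pendant –NHC(=O)CH3: N bonded to a carbonyl → amide (not amine).
  CH(COOCH3): pendant –COOCH3: carbonyl C bonded to C and –OCH3 → ester.
  CH2OH: –OH on an sp³ carbon → alcohol.
Ether appears at: CH(CH2OCH3), CH(OCH3), CH2OCH2 → 3.

3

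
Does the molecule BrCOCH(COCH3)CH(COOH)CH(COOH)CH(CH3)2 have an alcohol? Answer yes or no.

no

–C(=O)Br: carbonyl C bonded to C and to a halogen → acyl halide (not alkyl halide).
pendant –COCH3: carbonyl C bonded to two carbons → ketone.
pendant –COOH: carbonyl C bonded to C and –OH → carboxylic acid.
pendant –COOH: carbonyl C bonded to C and –OH → carboxylic acid.
In CH(COOH), the –OH sits on a carbonyl carbon, making it part of a carboxylic acid, not an alcohol.
The groups actually present are: acyl halide, carboxylic acid, ketone.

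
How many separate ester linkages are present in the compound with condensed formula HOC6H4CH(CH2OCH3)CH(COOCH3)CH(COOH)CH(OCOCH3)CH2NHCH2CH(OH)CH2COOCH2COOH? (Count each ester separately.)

3

Working along the chain:
  HOC6H4: –OH attached directly to an aromatic ring → phenol (not alcohol); the ring itself is an arene.
  CH(CH2OCH3): pendant –CH2OCH3: C–O–C linkage → ether.
  CH(COOCH3): pendant –COOCH3: carbonyl C bonded to C and –OCH3 → ester.
  CH(COOH): pendant –COOH: carbonyl C bonded to C and –OH → carboxylic acid.
  CH(OCOCH3): pendant –OC(=O)CH3: an acyloxy group → ester.
  CH2NHCH2: C–N–C with sp³ carbons and no adjacent C=O → amine (secondary).
  CH(OH): –OH on an sp³ carbon → alcohol (secondary).
  CH2COOCH2: –C(=O)–O–C with C on the carbonyl side → ester.
  COOH: –COOH: carbonyl C bonded to –OH and C → carboxylic acid (the –OH is not a separate alcohol).
Ester appears at: CH(COOCH3), CH(OCOCH3), CH2COOCH2 → 3.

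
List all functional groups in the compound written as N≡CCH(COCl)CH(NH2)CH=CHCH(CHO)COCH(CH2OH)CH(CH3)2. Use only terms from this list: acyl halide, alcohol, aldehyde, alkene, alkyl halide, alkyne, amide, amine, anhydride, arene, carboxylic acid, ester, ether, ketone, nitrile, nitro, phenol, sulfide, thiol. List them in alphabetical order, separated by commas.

Reading the structure from left to right:
  N≡C: N≡C–: carbon triple-bonded to nitrogen → nitrile.
  CH(COCl): pendant –C(=O)X: carbonyl C bonded to C and halogen → acyl halide.
  CH(NH2): –NH2 on an sp³ carbon with no adjacent C=O → amine.
  CH=CH: C=C double bond → alkene.
  CH(CHO): pendant –CHO: carbonyl C bonded to C and H → aldehyde.
  CO: –C(=O)– with carbon on both sides → ketone.
  CH(CH2OH): pendant –CH2OH on an sp³ backbone C → alcohol.

acyl halide, alcohol, aldehyde, alkene, amine, ketone, nitrile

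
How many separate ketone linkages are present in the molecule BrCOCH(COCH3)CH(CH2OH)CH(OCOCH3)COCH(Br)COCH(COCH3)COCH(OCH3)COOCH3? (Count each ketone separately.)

5

Reading the structure from left to right:
  BrCO: –C(=O)Br: carbonyl C bonded to C and to a halogen → acyl halide (not alkyl halide).
  CH(COCH3): pendant –COCH3: carbonyl C bonded to two carbons → ketone.
  CH(CH2OH): pendant –CH2OH on an sp³ backbone C → alcohol.
  CH(OCOCH3): pendant –OC(=O)CH3: an acyloxy group → ester.
  CO: –C(=O)– with carbon on both sides → ketone.
  CH(Br): halogen on an sp³ carbon → alkyl halide.
  CO: –C(=O)– with carbon on both sides → ketone.
  CH(COCH3): pendant –COCH3: carbonyl C bonded to two carbons → ketone.
  CO: –C(=O)– with carbon on both sides → ketone.
  CH(OCH3): pendant –OCH3: C–O–C with sp³ C, no adjacent C=O → ether.
  COOCH3: –C(=O)OCH3: carbonyl C bonded to C and to –OCH3 → ester (not ketone + ether).
Ketone appears at: CH(COCH3), CO, CO, CH(COCH3), CO → 5.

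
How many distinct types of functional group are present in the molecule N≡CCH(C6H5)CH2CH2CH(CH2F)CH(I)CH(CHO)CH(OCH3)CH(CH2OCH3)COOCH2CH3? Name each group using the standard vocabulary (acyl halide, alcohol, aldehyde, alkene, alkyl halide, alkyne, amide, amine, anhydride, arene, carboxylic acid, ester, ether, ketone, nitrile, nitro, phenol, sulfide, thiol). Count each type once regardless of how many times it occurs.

6

Taking each segment in turn:
  N≡C: N≡C–: carbon triple-bonded to nitrogen → nitrile.
  CH(C6H5): pendant –C6H5: benzene ring → arene.
  CH(CH2F): pendant –CH2X: halogen on sp³ carbon → alkyl halide.
  CH(I): halogen on an sp³ carbon → alkyl halide.
  CH(CHO): pendant –CHO: carbonyl C bonded to C and H → aldehyde.
  CH(OCH3): pendant –OCH3: C–O–C with sp³ C, no adjacent C=O → ether.
  CH(CH2OCH3): pendant –CH2OCH3: C–O–C linkage → ether.
  COOCH2CH3: –C(=O)OCH2CH3: carbonyl C bonded to C and to –OEt → ester.
Distinct types present: aldehyde, alkyl halide, arene, ester, ether, nitrile.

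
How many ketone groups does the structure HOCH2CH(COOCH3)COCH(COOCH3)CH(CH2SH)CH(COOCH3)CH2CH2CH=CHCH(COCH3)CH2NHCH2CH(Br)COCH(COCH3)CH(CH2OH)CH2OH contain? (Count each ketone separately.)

4

Working along the chain:
  HOCH2: HO– on an sp³ carbon → alcohol.
  CH(COOCH3): pendant –COOCH3: carbonyl C bonded to C and –OCH3 → ester.
  CO: –C(=O)– with carbon on both sides → ketone.
  CH(COOCH3): pendant –COOCH3: carbonyl C bonded to C and –OCH3 → ester.
  CH(CH2SH): pendant –CH2SH → thiol.
  CH(COOCH3): pendant –COOCH3: carbonyl C bonded to C and –OCH3 → ester.
  CH=CH: C=C double bond → alkene.
  CH(COCH3): pendant –COCH3: carbonyl C bonded to two carbons → ketone.
  CH2NHCH2: C–N–C with sp³ carbons and no adjacent C=O → amine (secondary).
  CH(Br): halogen on an sp³ carbon → alkyl halide.
  CO: –C(=O)– with carbon on both sides → ketone.
  CH(COCH3): pendant –COCH3: carbonyl C bonded to two carbons → ketone.
  CH(CH2OH): pendant –CH2OH on an sp³ backbone C → alcohol.
  CH2OH: –OH on an sp³ carbon → alcohol.
Ketone appears at: CO, CH(COCH3), CO, CH(COCH3) → 4.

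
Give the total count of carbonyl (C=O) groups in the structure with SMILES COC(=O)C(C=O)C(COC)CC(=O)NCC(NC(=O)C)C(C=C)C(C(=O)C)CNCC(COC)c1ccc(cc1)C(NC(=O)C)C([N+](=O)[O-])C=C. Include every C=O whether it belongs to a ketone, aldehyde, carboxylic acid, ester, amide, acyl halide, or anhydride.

6

CH3OOC: ester, 1 C=O (running total 1).
CH(CHO): aldehyde, 1 C=O (running total 2).
CH2CONHCH2: amide, 1 C=O (running total 3).
CH(NHCOCH3): amide, 1 C=O (running total 4).
CH(COCH3): ketone, 1 C=O (running total 5).
CH(NHCOCH3): amide, 1 C=O (running total 6).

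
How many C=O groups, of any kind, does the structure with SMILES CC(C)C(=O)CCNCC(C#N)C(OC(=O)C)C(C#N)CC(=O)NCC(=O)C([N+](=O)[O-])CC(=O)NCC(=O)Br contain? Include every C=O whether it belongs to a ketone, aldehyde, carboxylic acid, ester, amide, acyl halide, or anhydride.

CO: ketone, 1 C=O (running total 1).
CH(OCOCH3): ester, 1 C=O (running total 2).
CH2CONHCH2: amide, 1 C=O (running total 3).
CO: ketone, 1 C=O (running total 4).
CH2CONHCH2: amide, 1 C=O (running total 5).
COBr: acyl halide, 1 C=O (running total 6).

6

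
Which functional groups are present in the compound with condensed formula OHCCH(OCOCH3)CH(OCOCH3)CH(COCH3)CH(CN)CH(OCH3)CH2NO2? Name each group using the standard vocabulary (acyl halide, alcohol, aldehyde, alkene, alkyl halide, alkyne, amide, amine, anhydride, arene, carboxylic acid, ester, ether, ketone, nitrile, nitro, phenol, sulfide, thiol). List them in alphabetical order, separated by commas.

aldehyde, ester, ether, ketone, nitrile, nitro

Reading the structure from left to right:
  OHC: terminal –CHO: carbonyl C bonded to H and C → aldehyde.
  CH(OCOCH3): pendant –OC(=O)CH3: an acyloxy group → ester.
  CH(OCOCH3): pendant –OC(=O)CH3: an acyloxy group → ester.
  CH(COCH3): pendant –COCH3: carbonyl C bonded to two carbons → ketone.
  CH(CN): pendant –C≡N: nitrile.
  CH(OCH3): pendant –OCH3: C–O–C with sp³ C, no adjacent C=O → ether.
  CH2NO2: –NO2 on carbon → nitro group.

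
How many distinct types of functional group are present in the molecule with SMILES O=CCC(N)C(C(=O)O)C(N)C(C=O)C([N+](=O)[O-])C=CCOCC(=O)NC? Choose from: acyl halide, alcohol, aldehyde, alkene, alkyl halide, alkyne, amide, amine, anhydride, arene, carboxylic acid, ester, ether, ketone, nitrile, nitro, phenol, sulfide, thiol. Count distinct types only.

terminal –CHO: carbonyl C bonded to H and C → aldehyde.
–NH2 on an sp³ carbon with no adjacent C=O → amine.
pendant –COOH: carbonyl C bonded to C and –OH → carboxylic acid.
–NH2 on an sp³ carbon with no adjacent C=O → amine.
pendant –CHO: carbonyl C bonded to C and H → aldehyde.
–NO2 on an sp³ carbon → nitro (the N=O is not a carbonyl).
C=C double bond → alkene.
C–O–C with sp³ carbons on both sides and no adjacent C=O → ether.
–C(=O)NHCH3: carbonyl C bonded to C and to N → amide (the N is not an amine).
Distinct types present: aldehyde, alkene, amide, amine, carboxylic acid, ether, nitro.

7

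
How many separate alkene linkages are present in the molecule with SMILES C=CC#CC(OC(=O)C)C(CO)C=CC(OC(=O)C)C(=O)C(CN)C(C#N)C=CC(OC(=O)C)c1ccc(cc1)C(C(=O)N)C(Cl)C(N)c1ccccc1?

3

C=C double bond → alkene.
C≡C triple bond → alkyne.
pendant –OC(=O)CH3: an acyloxy group → ester.
pendant –CH2OH on an sp³ backbone C → alcohol.
C=C double bond → alkene.
pendant –OC(=O)CH3: an acyloxy group → ester.
–C(=O)– with carbon on both sides → ketone.
pendant –CH2NH2: N on sp³ C, no adjacent C=O → amine.
pendant –C≡N: nitrile.
C=C double bond → alkene.
pendant –OC(=O)CH3: an acyloxy group → ester.
para-disubstituted benzene ring → arene.
pendant –CONH2: carbonyl C bonded to C and N → amide.
halogen on an sp³ carbon → alkyl halide.
–NH2 on an sp³ carbon with no adjacent C=O → amine.
–C6H5 phenyl ring → arene.
Alkene appears at: CH2=CH, CH=CH, CH=CH → 3.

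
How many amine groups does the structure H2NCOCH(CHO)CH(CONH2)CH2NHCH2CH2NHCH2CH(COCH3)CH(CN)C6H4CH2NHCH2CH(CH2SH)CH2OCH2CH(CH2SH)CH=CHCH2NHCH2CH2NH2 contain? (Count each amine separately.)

–C(=O)NH2: carbonyl C bonded to C and to N → amide (the N is not a separate amine).
pendant –CHO: carbonyl C bonded to C and H → aldehyde.
pendant –CONH2: carbonyl C bonded to C and N → amide.
C–N–C with sp³ carbons and no adjacent C=O → amine (secondary).
C–N–C with sp³ carbons and no adjacent C=O → amine (secondary).
pendant –COCH3: carbonyl C bonded to two carbons → ketone.
pendant –C≡N: nitrile.
para-disubstituted benzene ring → arene.
C–N–C with sp³ carbons and no adjacent C=O → amine (secondary).
pendant –CH2SH → thiol.
C–O–C with sp³ carbons on both sides and no adjacent C=O → ether.
pendant –CH2SH → thiol.
C=C double bond → alkene.
C–N–C with sp³ carbons and no adjacent C=O → amine (secondary).
–NH2 on an sp³ carbon with no adjacent C=O → amine.
Amine appears at: CH2NHCH2, CH2NHCH2, CH2NHCH2, CH2NHCH2, CH2NH2 → 5.

5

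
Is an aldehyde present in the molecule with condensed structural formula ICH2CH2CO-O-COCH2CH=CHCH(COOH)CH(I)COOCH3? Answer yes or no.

halogen on an sp³ carbon → alkyl halide.
two acyl groups sharing one oxygen, –C(=O)–O–C(=O)– → anhydride.
C=C double bond → alkene.
pendant –COOH: carbonyl C bonded to C and –OH → carboxylic acid.
halogen on an sp³ carbon → alkyl halide.
–C(=O)OCH3: carbonyl C bonded to C and to –OCH3 → ester (not ketone + ether).
In CH(COOH), the carbonyl carbon bears –OH, not –H, so it is a carboxylic acid.
The groups actually present are: alkene, alkyl halide, anhydride, carboxylic acid, ester.

no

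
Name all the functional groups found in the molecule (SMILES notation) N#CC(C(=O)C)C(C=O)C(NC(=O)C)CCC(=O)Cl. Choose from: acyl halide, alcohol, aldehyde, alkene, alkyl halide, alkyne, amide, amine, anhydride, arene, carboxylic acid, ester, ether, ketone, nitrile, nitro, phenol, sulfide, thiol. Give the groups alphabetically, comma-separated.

acyl halide, aldehyde, amide, ketone, nitrile

N≡C–: carbon triple-bonded to nitrogen → nitrile.
pendant –COCH3: carbonyl C bonded to two carbons → ketone.
pendant –CHO: carbonyl C bonded to C and H → aldehyde.
pendant –NHC(=O)CH3: N bonded to a carbonyl → amide (not amine).
–C(=O)Cl: carbonyl C bonded to C and to a halogen → acyl halide (not alkyl halide).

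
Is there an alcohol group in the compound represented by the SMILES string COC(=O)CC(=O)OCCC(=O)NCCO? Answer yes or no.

Working along the chain:
  CH3OOC: CH3O–C(=O)–: carbonyl C bonded to C and to –OCH3 → ester (not ketone + ether).
  CH2COOCH2: –C(=O)–O–C with C on the carbonyl side → ester.
  CH2CONHCH2: –C(=O)–N– linkage → amide (the N is not an amine).
  CH2OH: –OH on an sp³ carbon → alcohol.
The CH2OH segment supplies the alcohol: –OH on an sp³ carbon → alcohol.

yes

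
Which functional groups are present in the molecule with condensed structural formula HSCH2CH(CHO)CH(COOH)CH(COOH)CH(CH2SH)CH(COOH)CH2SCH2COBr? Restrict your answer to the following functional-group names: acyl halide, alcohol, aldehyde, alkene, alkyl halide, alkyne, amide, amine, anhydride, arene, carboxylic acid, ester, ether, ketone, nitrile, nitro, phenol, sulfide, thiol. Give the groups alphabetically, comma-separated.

Reading the structure from left to right:
  HSCH2: –SH on an sp³ carbon → thiol.
  CH(CHO): pendant –CHO: carbonyl C bonded to C and H → aldehyde.
  CH(COOH): pendant –COOH: carbonyl C bonded to C and –OH → carboxylic acid.
  CH(COOH): pendant –COOH: carbonyl C bonded to C and –OH → carboxylic acid.
  CH(CH2SH): pendant –CH2SH → thiol.
  CH(COOH): pendant –COOH: carbonyl C bonded to C and –OH → carboxylic acid.
  CH2SCH2: C–S–C linkage → sulfide (thioether).
  COBr: –C(=O)Br: carbonyl C bonded to C and to a halogen → acyl halide (not alkyl halide).

acyl halide, aldehyde, carboxylic acid, sulfide, thiol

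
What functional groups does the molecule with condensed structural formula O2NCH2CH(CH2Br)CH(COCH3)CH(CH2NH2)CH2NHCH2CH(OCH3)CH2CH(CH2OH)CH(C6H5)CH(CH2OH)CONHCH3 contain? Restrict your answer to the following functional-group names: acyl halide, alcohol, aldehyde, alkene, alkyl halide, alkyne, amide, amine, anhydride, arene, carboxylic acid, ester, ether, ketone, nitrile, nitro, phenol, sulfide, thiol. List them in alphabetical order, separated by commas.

–NO2 on carbon → nitro group.
pendant –CH2X: halogen on sp³ carbon → alkyl halide.
pendant –COCH3: carbonyl C bonded to two carbons → ketone.
pendant –CH2NH2: N on sp³ C, no adjacent C=O → amine.
C–N–C with sp³ carbons and no adjacent C=O → amine (secondary).
pendant –OCH3: C–O–C with sp³ C, no adjacent C=O → ether.
pendant –CH2OH on an sp³ backbone C → alcohol.
pendant –C6H5: benzene ring → arene.
pendant –CH2OH on an sp³ backbone C → alcohol.
–C(=O)NHCH3: carbonyl C bonded to C and to N → amide (the N is not an amine).

alcohol, alkyl halide, amide, amine, arene, ether, ketone, nitro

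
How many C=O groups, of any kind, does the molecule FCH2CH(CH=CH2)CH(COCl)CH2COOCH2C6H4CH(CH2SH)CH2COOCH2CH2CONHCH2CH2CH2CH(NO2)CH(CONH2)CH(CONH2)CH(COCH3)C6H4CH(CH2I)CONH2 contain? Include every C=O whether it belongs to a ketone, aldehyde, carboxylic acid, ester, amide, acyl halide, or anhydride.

CH(COCl): acyl halide, 1 C=O (running total 1).
CH2COOCH2: ester, 1 C=O (running total 2).
CH2COOCH2: ester, 1 C=O (running total 3).
CH2CONHCH2: amide, 1 C=O (running total 4).
CH(CONH2): amide, 1 C=O (running total 5).
CH(CONH2): amide, 1 C=O (running total 6).
CH(COCH3): ketone, 1 C=O (running total 7).
CONH2: amide, 1 C=O (running total 8).

8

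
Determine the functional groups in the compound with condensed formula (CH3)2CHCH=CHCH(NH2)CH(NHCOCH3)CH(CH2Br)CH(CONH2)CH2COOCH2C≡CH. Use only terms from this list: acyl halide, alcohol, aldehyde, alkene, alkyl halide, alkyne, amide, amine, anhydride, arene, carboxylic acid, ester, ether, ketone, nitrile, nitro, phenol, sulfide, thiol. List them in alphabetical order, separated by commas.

alkene, alkyl halide, alkyne, amide, amine, ester

Working along the chain:
  CH=CH: C=C double bond → alkene.
  CH(NH2): –NH2 on an sp³ carbon with no adjacent C=O → amine.
  CH(NHCOCH3): pendant –NHC(=O)CH3: N bonded to a carbonyl → amide (not amine).
  CH(CH2Br): pendant –CH2X: halogen on sp³ carbon → alkyl halide.
  CH(CONH2): pendant –CONH2: carbonyl C bonded to C and N → amide.
  CH2COOCH2: –C(=O)–O–C with C on the carbonyl side → ester.
  C≡CH: C≡C triple bond → alkyne.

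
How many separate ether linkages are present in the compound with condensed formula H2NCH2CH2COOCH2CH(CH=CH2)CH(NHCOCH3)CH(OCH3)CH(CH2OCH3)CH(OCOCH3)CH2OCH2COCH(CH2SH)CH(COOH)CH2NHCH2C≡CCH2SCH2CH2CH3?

–NH2 on an sp³ carbon with no adjacent C=O → amine.
–C(=O)–O–C with C on the carbonyl side → ester.
pendant –CH=CH2: C=C double bond → alkene.
pendant –NHC(=O)CH3: N bonded to a carbonyl → amide (not amine).
pendant –OCH3: C–O–C with sp³ C, no adjacent C=O → ether.
pendant –CH2OCH3: C–O–C linkage → ether.
pendant –OC(=O)CH3: an acyloxy group → ester.
C–O–C with sp³ carbons on both sides and no adjacent C=O → ether.
–C(=O)– with carbon on both sides → ketone.
pendant –CH2SH → thiol.
pendant –COOH: carbonyl C bonded to C and –OH → carboxylic acid.
C–N–C with sp³ carbons and no adjacent C=O → amine (secondary).
C≡C triple bond → alkyne.
C–S–C linkage → sulfide (thioether).
Ether appears at: CH(OCH3), CH(CH2OCH3), CH2OCH2 → 3.

3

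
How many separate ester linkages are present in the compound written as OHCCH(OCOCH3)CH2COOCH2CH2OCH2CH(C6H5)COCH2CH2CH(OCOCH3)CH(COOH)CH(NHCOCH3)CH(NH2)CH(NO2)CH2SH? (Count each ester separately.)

3

terminal –CHO: carbonyl C bonded to H and C → aldehyde.
pendant –OC(=O)CH3: an acyloxy group → ester.
–C(=O)–O–C with C on the carbonyl side → ester.
C–O–C with sp³ carbons on both sides and no adjacent C=O → ether.
pendant –C6H5: benzene ring → arene.
–C(=O)– with carbon on both sides → ketone.
pendant –OC(=O)CH3: an acyloxy group → ester.
pendant –COOH: carbonyl C bonded to C and –OH → carboxylic acid.
pendant –NHC(=O)CH3: N bonded to a carbonyl → amide (not amine).
–NH2 on an sp³ carbon with no adjacent C=O → amine.
–NO2 on an sp³ carbon → nitro (the N=O is not a carbonyl).
–SH on an sp³ carbon → thiol.
Ester appears at: CH(OCOCH3), CH2COOCH2, CH(OCOCH3) → 3.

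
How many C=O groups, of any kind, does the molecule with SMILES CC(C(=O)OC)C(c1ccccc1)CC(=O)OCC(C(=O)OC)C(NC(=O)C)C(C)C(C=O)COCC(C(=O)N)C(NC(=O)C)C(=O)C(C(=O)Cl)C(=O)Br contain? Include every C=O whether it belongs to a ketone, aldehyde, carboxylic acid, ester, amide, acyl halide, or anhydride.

10

CH(COOCH3): ester, 1 C=O (running total 1).
CH2COOCH2: ester, 1 C=O (running total 2).
CH(COOCH3): ester, 1 C=O (running total 3).
CH(NHCOCH3): amide, 1 C=O (running total 4).
CH(CHO): aldehyde, 1 C=O (running total 5).
CH(CONH2): amide, 1 C=O (running total 6).
CH(NHCOCH3): amide, 1 C=O (running total 7).
CO: ketone, 1 C=O (running total 8).
CH(COCl): acyl halide, 1 C=O (running total 9).
COBr: acyl halide, 1 C=O (running total 10).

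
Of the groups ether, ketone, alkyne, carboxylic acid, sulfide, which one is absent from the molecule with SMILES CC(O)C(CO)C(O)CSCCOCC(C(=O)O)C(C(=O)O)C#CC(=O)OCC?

ether: present (CH2OCH2 — C–O–C with sp³ carbons on both sides and no adjacent C=O → ether).
sulfide: present (CH2SCH2 — C–S–C linkage → sulfide (thioether)).
alkyne: present (C≡C — C≡C triple bond → alkyne).
carboxylic acid: present (CH(COOH) — pendant –COOH: carbonyl C bonded to C and –OH → carboxylic acid).
ketone: absent. In COOCH2CH3, the C=O is bonded to an –O–C group, which defines an ester, not a ketone. In CH(COOH), the C=O bears an –OH, making it a carboxylic acid rather than a ketone.

ketone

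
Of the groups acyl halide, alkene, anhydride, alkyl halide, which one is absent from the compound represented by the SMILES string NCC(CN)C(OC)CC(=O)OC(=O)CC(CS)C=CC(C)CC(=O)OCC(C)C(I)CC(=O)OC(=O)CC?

alkene: present (CH=CH — C=C double bond → alkene).
anhydride: present (CH2CO-O-COCH2 — two acyl groups sharing one oxygen, –C(=O)–O–C(=O)– → anhydride).
alkyl halide: present (CH(I) — halogen on an sp³ carbon → alkyl halide).
acyl halide: no segment matches this pattern.

acyl halide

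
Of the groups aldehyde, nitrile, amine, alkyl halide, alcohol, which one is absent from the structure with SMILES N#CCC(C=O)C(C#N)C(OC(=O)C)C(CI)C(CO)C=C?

amine

alkyl halide: present (CH(CH2I) — pendant –CH2X: halogen on sp³ carbon → alkyl halide).
nitrile: present (N≡C — N≡C–: carbon triple-bonded to nitrogen → nitrile).
alcohol: present (CH(CH2OH) — pendant –CH2OH on an sp³ backbone C → alcohol).
aldehyde: present (CH(CHO) — pendant –CHO: carbonyl C bonded to C and H → aldehyde).
amine: no segment matches this pattern.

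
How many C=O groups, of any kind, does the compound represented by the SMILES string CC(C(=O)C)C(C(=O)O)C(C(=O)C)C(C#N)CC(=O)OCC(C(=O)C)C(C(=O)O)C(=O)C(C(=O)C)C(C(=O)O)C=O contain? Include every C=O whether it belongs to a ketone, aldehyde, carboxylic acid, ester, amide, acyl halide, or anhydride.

10

CH(COCH3): ketone, 1 C=O (running total 1).
CH(COOH): carboxylic acid, 1 C=O (running total 2).
CH(COCH3): ketone, 1 C=O (running total 3).
CH2COOCH2: ester, 1 C=O (running total 4).
CH(COCH3): ketone, 1 C=O (running total 5).
CH(COOH): carboxylic acid, 1 C=O (running total 6).
CO: ketone, 1 C=O (running total 7).
CH(COCH3): ketone, 1 C=O (running total 8).
CH(COOH): carboxylic acid, 1 C=O (running total 9).
CHO: aldehyde, 1 C=O (running total 10).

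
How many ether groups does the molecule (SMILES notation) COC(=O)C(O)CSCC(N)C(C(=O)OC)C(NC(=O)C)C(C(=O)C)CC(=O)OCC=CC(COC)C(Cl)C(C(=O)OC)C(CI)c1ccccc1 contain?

Working along the chain:
  CH3OOC: CH3O–C(=O)–: carbonyl C bonded to C and to –OCH3 → ester (not ketone + ether).
  CH(OH): –OH on an sp³ carbon → alcohol (secondary).
  CH2SCH2: C–S–C linkage → sulfide (thioether).
  CH(NH2): –NH2 on an sp³ carbon with no adjacent C=O → amine.
  CH(COOCH3): pendant –COOCH3: carbonyl C bonded to C and –OCH3 → ester.
  CH(NHCOCH3): pendant –NHC(=O)CH3: N bonded to a carbonyl → amide (not amine).
  CH(COCH3): pendant –COCH3: carbonyl C bonded to two carbons → ketone.
  CH2COOCH2: –C(=O)–O–C with C on the carbonyl side → ester.
  CH=CH: C=C double bond → alkene.
  CH(CH2OCH3): pendant –CH2OCH3: C–O–C linkage → ether.
  CH(Cl): halogen on an sp³ carbon → alkyl halide.
  CH(COOCH3): pendant –COOCH3: carbonyl C bonded to C and –OCH3 → ester.
  CH(CH2I): pendant –CH2X: halogen on sp³ carbon → alkyl halide.
  C6H5: –C6H5 phenyl ring → arene.
Ether appears at: CH(CH2OCH3) → 1.

1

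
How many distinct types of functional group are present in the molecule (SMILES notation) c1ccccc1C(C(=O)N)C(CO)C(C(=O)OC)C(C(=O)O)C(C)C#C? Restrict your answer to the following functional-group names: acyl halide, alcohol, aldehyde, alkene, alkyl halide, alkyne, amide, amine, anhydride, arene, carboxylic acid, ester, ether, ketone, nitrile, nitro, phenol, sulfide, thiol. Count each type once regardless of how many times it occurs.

C6H5– phenyl ring → arene.
pendant –CONH2: carbonyl C bonded to C and N → amide.
pendant –CH2OH on an sp³ backbone C → alcohol.
pendant –COOCH3: carbonyl C bonded to C and –OCH3 → ester.
pendant –COOH: carbonyl C bonded to C and –OH → carboxylic acid.
C≡C triple bond → alkyne.
Distinct types present: alcohol, alkyne, amide, arene, carboxylic acid, ester.

6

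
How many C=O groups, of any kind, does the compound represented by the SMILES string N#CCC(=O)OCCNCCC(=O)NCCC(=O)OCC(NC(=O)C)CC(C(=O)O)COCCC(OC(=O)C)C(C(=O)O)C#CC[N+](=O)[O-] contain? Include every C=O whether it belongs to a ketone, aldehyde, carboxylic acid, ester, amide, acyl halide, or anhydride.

7

CH2COOCH2: ester, 1 C=O (running total 1).
CH2CONHCH2: amide, 1 C=O (running total 2).
CH2COOCH2: ester, 1 C=O (running total 3).
CH(NHCOCH3): amide, 1 C=O (running total 4).
CH(COOH): carboxylic acid, 1 C=O (running total 5).
CH(OCOCH3): ester, 1 C=O (running total 6).
CH(COOH): carboxylic acid, 1 C=O (running total 7).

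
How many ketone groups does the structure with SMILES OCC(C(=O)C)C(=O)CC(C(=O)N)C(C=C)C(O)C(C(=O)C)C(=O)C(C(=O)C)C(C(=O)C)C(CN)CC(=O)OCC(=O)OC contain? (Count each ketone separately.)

6

Reading the structure from left to right:
  HOCH2: HO– on an sp³ carbon → alcohol.
  CH(COCH3): pendant –COCH3: carbonyl C bonded to two carbons → ketone.
  CO: –C(=O)– with carbon on both sides → ketone.
  CH(CONH2): pendant –CONH2: carbonyl C bonded to C and N → amide.
  CH(CH=CH2): pendant –CH=CH2: C=C double bond → alkene.
  CH(OH): –OH on an sp³ carbon → alcohol (secondary).
  CH(COCH3): pendant –COCH3: carbonyl C bonded to two carbons → ketone.
  CO: –C(=O)– with carbon on both sides → ketone.
  CH(COCH3): pendant –COCH3: carbonyl C bonded to two carbons → ketone.
  CH(COCH3): pendant –COCH3: carbonyl C bonded to two carbons → ketone.
  CH(CH2NH2): pendant –CH2NH2: N on sp³ C, no adjacent C=O → amine.
  CH2COOCH2: –C(=O)–O–C with C on the carbonyl side → ester.
  COOCH3: –C(=O)OCH3: carbonyl C bonded to C and to –OCH3 → ester (not ketone + ether).
Ketone appears at: CH(COCH3), CO, CH(COCH3), CO, CH(COCH3), CH(COCH3) → 6.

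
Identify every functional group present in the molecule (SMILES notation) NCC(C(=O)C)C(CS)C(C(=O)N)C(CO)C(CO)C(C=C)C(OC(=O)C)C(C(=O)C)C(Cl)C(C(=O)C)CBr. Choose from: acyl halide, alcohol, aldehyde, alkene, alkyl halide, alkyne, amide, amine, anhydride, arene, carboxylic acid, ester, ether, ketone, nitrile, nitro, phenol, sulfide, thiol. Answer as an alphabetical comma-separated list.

alcohol, alkene, alkyl halide, amide, amine, ester, ketone, thiol

–NH2 on an sp³ carbon with no adjacent C=O → amine.
pendant –COCH3: carbonyl C bonded to two carbons → ketone.
pendant –CH2SH → thiol.
pendant –CONH2: carbonyl C bonded to C and N → amide.
pendant –CH2OH on an sp³ backbone C → alcohol.
pendant –CH2OH on an sp³ backbone C → alcohol.
pendant –CH=CH2: C=C double bond → alkene.
pendant –OC(=O)CH3: an acyloxy group → ester.
pendant –COCH3: carbonyl C bonded to two carbons → ketone.
halogen on an sp³ carbon → alkyl halide.
pendant –COCH3: carbonyl C bonded to two carbons → ketone.
halogen on an sp³ carbon → alkyl halide.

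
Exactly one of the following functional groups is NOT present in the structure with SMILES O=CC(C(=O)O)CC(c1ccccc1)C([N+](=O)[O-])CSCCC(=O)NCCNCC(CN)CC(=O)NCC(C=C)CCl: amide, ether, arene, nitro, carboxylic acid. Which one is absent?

ether

arene: present (CH(C6H5) — pendant –C6H5: benzene ring → arene).
nitro: present (CH(NO2) — –NO2 on an sp³ carbon → nitro (the N=O is not a carbonyl)).
amide: present (CH2CONHCH2 — –C(=O)–N– linkage → amide (the N is not an amine)).
carboxylic acid: present (CH(COOH) — pendant –COOH: carbonyl C bonded to C and –OH → carboxylic acid).
ether: no segment matches this pattern.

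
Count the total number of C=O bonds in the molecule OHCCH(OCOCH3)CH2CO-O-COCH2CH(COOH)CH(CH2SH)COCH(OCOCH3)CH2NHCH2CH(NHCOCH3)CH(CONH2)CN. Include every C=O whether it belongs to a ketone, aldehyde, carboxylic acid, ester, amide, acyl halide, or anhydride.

9

OHC: aldehyde, 1 C=O (running total 1).
CH(OCOCH3): ester, 1 C=O (running total 2).
CH2CO-O-COCH2: anhydride, 2 C=O (running total 4).
CH(COOH): carboxylic acid, 1 C=O (running total 5).
CO: ketone, 1 C=O (running total 6).
CH(OCOCH3): ester, 1 C=O (running total 7).
CH(NHCOCH3): amide, 1 C=O (running total 8).
CH(CONH2): amide, 1 C=O (running total 9).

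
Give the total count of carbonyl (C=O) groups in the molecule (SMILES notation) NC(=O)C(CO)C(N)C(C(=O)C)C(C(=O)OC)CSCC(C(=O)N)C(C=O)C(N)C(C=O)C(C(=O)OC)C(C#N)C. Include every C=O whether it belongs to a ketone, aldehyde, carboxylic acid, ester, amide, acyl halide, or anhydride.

7

H2NCO: amide, 1 C=O (running total 1).
CH(COCH3): ketone, 1 C=O (running total 2).
CH(COOCH3): ester, 1 C=O (running total 3).
CH(CONH2): amide, 1 C=O (running total 4).
CH(CHO): aldehyde, 1 C=O (running total 5).
CH(CHO): aldehyde, 1 C=O (running total 6).
CH(COOCH3): ester, 1 C=O (running total 7).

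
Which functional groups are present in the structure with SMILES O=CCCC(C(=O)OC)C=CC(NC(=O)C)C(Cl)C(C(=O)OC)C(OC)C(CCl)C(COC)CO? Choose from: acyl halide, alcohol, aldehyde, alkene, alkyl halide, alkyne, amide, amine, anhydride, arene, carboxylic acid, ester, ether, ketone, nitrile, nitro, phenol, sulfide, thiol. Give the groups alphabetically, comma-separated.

terminal –CHO: carbonyl C bonded to H and C → aldehyde.
pendant –COOCH3: carbonyl C bonded to C and –OCH3 → ester.
C=C double bond → alkene.
pendant –NHC(=O)CH3: N bonded to a carbonyl → amide (not amine).
halogen on an sp³ carbon → alkyl halide.
pendant –COOCH3: carbonyl C bonded to C and –OCH3 → ester.
pendant –OCH3: C–O–C with sp³ C, no adjacent C=O → ether.
pendant –CH2X: halogen on sp³ carbon → alkyl halide.
pendant –CH2OCH3: C–O–C linkage → ether.
–OH on an sp³ carbon → alcohol.

alcohol, aldehyde, alkene, alkyl halide, amide, ester, ether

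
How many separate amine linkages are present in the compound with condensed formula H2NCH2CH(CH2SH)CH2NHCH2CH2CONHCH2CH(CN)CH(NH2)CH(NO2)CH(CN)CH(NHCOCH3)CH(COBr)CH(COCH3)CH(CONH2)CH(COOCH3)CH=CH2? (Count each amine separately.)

3

Working along the chain:
  H2NCH2: –NH2 on an sp³ carbon with no adjacent C=O → amine.
  CH(CH2SH): pendant –CH2SH → thiol.
  CH2NHCH2: C–N–C with sp³ carbons and no adjacent C=O → amine (secondary).
  CH2CONHCH2: –C(=O)–N– linkage → amide (the N is not an amine).
  CH(CN): pendant –C≡N: nitrile.
  CH(NH2): –NH2 on an sp³ carbon with no adjacent C=O → amine.
  CH(NO2): –NO2 on an sp³ carbon → nitro (the N=O is not a carbonyl).
  CH(CN): pendant –C≡N: nitrile.
  CH(NHCOCH3): pendant –NHC(=O)CH3: N bonded to a carbonyl → amide (not amine).
  CH(COBr): pendant –C(=O)X: carbonyl C bonded to C and halogen → acyl halide.
  CH(COCH3): pendant –COCH3: carbonyl C bonded to two carbons → ketone.
  CH(CONH2): pendant –CONH2: carbonyl C bonded to C and N → amide.
  CH(COOCH3): pendant –COOCH3: carbonyl C bonded to C and –OCH3 → ester.
  CH=CH2: C=C double bond → alkene.
Amine appears at: H2NCH2, CH2NHCH2, CH(NH2) → 3.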